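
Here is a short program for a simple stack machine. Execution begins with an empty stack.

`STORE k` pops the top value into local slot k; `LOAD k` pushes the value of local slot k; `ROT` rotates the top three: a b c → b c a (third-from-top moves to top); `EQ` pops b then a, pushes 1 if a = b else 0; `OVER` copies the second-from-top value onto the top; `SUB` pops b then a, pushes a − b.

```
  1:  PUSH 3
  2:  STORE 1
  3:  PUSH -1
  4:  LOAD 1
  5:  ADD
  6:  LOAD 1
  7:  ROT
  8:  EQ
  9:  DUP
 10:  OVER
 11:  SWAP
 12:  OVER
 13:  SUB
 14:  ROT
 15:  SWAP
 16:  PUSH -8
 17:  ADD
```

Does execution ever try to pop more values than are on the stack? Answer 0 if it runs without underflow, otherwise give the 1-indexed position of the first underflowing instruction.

7

PUSH 3   3
STORE 1  (empty)
PUSH -1  -1
LOAD 1   -1 3
ADD      2
LOAD 1   2 3
ROT  — needs 3 operands, stack has 2 → underflow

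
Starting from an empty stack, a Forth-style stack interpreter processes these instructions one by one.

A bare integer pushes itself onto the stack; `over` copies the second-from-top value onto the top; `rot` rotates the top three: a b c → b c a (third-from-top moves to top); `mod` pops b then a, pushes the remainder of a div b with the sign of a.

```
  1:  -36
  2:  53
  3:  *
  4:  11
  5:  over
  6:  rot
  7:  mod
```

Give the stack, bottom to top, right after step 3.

[-1908]

-36  [-36]
53   [-36, 53]
*    [-1908]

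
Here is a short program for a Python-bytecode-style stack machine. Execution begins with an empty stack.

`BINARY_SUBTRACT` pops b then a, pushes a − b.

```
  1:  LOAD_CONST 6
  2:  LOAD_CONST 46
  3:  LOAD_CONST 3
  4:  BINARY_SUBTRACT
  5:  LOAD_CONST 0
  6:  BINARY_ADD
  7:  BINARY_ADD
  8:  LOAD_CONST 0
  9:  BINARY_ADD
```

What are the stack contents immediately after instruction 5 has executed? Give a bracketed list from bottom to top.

[6, 43, 0]

LOAD_CONST 6    → 6
LOAD_CONST 46   → 6 46
LOAD_CONST 3    → 6 46 3
BINARY_SUBTRACT → 6 43
LOAD_CONST 0    → 6 43 0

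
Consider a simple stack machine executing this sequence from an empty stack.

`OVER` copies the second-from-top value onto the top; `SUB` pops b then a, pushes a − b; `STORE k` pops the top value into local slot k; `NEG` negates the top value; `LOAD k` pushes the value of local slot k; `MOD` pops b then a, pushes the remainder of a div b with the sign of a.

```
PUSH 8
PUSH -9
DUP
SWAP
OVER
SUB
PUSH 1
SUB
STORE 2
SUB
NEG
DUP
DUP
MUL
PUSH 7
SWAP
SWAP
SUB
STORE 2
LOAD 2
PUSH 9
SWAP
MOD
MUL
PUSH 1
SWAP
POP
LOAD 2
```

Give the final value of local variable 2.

282

PUSH 8  -> 8
PUSH -9 -> 8 -9
DUP     -> 8 -9 -9
SWAP    -> 8 -9 -9
OVER    -> 8 -9 -9 -9
SUB     -> 8 -9 0
PUSH 1  -> 8 -9 0 1
SUB     -> 8 -9 -1
STORE 2 -> 8 -9
SUB     -> 17
NEG     -> -17
DUP     -> -17 -17
DUP     -> -17 -17 -17
MUL     -> -17 289
PUSH 7  -> -17 289 7
SWAP    -> -17 7 289
SWAP    -> -17 289 7
SUB     -> -17 282
STORE 2 -> -17
LOAD 2  -> -17 282
PUSH 9  -> -17 282 9
SWAP    -> -17 9 282
MOD     -> -17 9
MUL     -> -153
PUSH 1  -> -153 1
SWAP    -> 1 -153
POP     -> 1
LOAD 2  -> 1 282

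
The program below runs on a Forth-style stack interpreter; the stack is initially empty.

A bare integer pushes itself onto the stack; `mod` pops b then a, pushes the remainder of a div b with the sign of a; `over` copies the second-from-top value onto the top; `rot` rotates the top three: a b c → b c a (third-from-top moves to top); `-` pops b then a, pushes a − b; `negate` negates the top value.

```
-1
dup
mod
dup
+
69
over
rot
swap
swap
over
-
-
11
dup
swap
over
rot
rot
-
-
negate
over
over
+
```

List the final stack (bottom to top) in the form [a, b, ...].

-1     : [-1]
dup    : [-1, -1]
mod    : [0]
dup    : [0, 0]
+      : [0]
69     : [0, 69]
over   : [0, 69, 0]
rot    : [69, 0, 0]
swap   : [69, 0, 0]
swap   : [69, 0, 0]
over   : [69, 0, 0, 0]
-      : [69, 0, 0]
-      : [69, 0]
11     : [69, 0, 11]
dup    : [69, 0, 11, 11]
swap   : [69, 0, 11, 11]
over   : [69, 0, 11, 11, 11]
rot    : [69, 0, 11, 11, 11]
rot    : [69, 0, 11, 11, 11]
-      : [69, 0, 11, 0]
-      : [69, 0, 11]
negate : [69, 0, -11]
over   : [69, 0, -11, 0]
over   : [69, 0, -11, 0, -11]
+      : [69, 0, -11, -11]

[69, 0, -11, -11]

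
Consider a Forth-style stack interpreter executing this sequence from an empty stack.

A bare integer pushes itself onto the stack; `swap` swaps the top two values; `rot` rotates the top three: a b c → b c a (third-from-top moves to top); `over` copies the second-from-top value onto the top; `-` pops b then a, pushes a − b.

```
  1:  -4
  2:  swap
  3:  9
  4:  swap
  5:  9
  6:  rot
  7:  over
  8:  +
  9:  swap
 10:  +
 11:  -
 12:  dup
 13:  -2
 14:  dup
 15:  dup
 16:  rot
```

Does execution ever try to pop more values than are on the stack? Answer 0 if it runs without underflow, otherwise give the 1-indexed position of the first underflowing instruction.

2

-4 -> [-4]
swap  — needs 2 operands, stack has 1 → underflow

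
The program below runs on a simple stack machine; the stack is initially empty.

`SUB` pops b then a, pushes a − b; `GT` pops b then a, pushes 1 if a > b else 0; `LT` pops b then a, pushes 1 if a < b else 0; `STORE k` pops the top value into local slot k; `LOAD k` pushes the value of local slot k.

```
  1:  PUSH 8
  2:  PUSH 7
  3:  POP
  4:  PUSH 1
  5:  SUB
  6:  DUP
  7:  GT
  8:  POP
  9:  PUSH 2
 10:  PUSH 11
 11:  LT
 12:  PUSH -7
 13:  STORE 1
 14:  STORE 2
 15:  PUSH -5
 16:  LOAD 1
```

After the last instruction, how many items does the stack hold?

PUSH 8  -> 8
PUSH 7  -> 8 7
POP     -> 8
PUSH 1  -> 8 1
SUB     -> 7
DUP     -> 7 7
GT      -> 0
POP     -> (empty)
PUSH 2  -> 2
PUSH 11 -> 2 11
LT      -> 1
PUSH -7 -> 1 -7
STORE 1 -> 1
STORE 2 -> (empty)
PUSH -5 -> -5
LOAD 1  -> -5 -7

2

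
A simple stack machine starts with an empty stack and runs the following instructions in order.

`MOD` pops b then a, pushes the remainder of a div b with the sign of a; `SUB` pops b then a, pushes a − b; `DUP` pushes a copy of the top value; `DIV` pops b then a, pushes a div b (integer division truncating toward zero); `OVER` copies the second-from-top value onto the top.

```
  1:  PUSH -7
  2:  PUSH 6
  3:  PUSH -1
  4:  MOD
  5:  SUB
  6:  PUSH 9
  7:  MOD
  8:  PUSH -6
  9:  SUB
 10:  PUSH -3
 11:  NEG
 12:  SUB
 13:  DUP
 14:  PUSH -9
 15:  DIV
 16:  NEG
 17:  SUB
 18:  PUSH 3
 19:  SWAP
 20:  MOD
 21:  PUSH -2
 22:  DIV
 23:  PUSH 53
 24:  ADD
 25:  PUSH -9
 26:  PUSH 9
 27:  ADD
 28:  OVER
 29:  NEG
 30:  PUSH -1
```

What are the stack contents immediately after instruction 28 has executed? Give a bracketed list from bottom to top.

[52, 0, 52]

PUSH -7 → -7
PUSH 6  → -7 6
PUSH -1 → -7 6 -1
MOD     → -7 0
SUB     → -7
PUSH 9  → -7 9
MOD     → -7
PUSH -6 → -7 -6
SUB     → -1
PUSH -3 → -1 -3
NEG     → -1 3
SUB     → -4
DUP     → -4 -4
PUSH -9 → -4 -4 -9
DIV     → -4 0
NEG     → -4 0
SUB     → -4
PUSH 3  → -4 3
SWAP    → 3 -4
MOD     → 3
PUSH -2 → 3 -2
DIV     → -1
PUSH 53 → -1 53
ADD     → 52
PUSH -9 → 52 -9
PUSH 9  → 52 -9 9
ADD     → 52 0
OVER    → 52 0 52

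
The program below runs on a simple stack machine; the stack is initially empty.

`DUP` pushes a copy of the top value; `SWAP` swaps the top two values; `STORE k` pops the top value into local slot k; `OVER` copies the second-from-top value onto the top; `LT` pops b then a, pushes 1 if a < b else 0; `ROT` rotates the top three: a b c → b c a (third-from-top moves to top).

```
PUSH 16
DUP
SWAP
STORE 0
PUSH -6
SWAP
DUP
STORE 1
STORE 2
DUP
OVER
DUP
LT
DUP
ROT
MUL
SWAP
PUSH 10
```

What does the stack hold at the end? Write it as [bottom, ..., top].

PUSH 16 → 16
DUP     → 16 16
SWAP    → 16 16
STORE 0 → 16
PUSH -6 → 16 -6
SWAP    → -6 16
DUP     → -6 16 16
STORE 1 → -6 16
STORE 2 → -6
DUP     → -6 -6
OVER    → -6 -6 -6
DUP     → -6 -6 -6 -6
LT      → -6 -6 0
DUP     → -6 -6 0 0
ROT     → -6 0 0 -6
MUL     → -6 0 0
SWAP    → -6 0 0
PUSH 10 → -6 0 0 10

[-6, 0, 0, 10]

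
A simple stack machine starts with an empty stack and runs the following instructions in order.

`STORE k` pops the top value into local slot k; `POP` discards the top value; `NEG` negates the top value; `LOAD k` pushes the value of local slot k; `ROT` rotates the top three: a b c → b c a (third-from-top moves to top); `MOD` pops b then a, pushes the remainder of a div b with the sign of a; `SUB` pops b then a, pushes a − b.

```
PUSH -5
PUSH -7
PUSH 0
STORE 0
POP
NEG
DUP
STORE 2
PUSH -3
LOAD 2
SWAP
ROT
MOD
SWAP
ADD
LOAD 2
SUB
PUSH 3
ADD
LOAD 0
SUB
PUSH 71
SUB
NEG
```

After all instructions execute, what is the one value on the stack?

71

PUSH -5  [-5]
PUSH -7  [-5, -7]
PUSH 0   [-5, -7, 0]
STORE 0  [-5, -7]
POP      [-5]
NEG      [5]
DUP      [5, 5]
STORE 2  [5]
PUSH -3  [5, -3]
LOAD 2   [5, -3, 5]
SWAP     [5, 5, -3]
ROT      [5, -3, 5]
MOD      [5, -3]
SWAP     [-3, 5]
ADD      [2]
LOAD 2   [2, 5]
SUB      [-3]
PUSH 3   [-3, 3]
ADD      [0]
LOAD 0   [0, 0]
SUB      [0]
PUSH 71  [0, 71]
SUB      [-71]
NEG      [71]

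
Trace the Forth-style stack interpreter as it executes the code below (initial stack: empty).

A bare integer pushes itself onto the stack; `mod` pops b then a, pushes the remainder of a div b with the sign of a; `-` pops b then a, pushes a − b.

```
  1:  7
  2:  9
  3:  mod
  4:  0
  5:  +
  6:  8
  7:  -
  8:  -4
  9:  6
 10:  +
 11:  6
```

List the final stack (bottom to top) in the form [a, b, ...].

7   : [7]
9   : [7, 9]
mod : [7]
0   : [7, 0]
+   : [7]
8   : [7, 8]
-   : [-1]
-4  : [-1, -4]
6   : [-1, -4, 6]
+   : [-1, 2]
6   : [-1, 2, 6]

[-1, 2, 6]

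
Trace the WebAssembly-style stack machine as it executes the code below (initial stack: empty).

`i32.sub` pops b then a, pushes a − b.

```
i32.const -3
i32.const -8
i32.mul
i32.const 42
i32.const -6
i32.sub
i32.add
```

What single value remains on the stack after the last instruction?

72

i32.const -3 → [-3]
i32.const -8 → [-3, -8]
i32.mul      → [24]
i32.const 42 → [24, 42]
i32.const -6 → [24, 42, -6]
i32.sub      → [24, 48]
i32.add      → [72]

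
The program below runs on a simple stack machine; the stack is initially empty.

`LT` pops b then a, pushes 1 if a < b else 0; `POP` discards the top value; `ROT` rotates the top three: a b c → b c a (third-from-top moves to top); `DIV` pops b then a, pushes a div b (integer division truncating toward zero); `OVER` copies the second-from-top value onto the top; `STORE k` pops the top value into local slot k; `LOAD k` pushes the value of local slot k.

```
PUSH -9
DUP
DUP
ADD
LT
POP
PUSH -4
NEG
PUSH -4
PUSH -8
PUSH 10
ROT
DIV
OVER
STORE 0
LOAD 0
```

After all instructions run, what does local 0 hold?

PUSH -9 -> -9
DUP     -> -9 -9
DUP     -> -9 -9 -9
ADD     -> -9 -18
LT      -> 0
POP     -> (empty)
PUSH -4 -> -4
NEG     -> 4
PUSH -4 -> 4 -4
PUSH -8 -> 4 -4 -8
PUSH 10 -> 4 -4 -8 10
ROT     -> 4 -8 10 -4
DIV     -> 4 -8 -2
OVER    -> 4 -8 -2 -8
STORE 0 -> 4 -8 -2
LOAD 0  -> 4 -8 -2 -8

-8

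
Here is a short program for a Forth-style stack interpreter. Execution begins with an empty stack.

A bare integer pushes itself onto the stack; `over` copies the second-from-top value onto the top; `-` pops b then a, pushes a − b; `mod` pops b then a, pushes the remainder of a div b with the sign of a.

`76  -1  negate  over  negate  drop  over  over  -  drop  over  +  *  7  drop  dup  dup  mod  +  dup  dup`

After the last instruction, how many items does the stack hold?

3

76     → 76
-1     → 76 -1
negate → 76 1
over   → 76 1 76
negate → 76 1 -76
drop   → 76 1
over   → 76 1 76
over   → 76 1 76 1
-      → 76 1 75
drop   → 76 1
over   → 76 1 76
+      → 76 77
*      → 5852
7      → 5852 7
drop   → 5852
dup    → 5852 5852
dup    → 5852 5852 5852
mod    → 5852 0
+      → 5852
dup    → 5852 5852
dup    → 5852 5852 5852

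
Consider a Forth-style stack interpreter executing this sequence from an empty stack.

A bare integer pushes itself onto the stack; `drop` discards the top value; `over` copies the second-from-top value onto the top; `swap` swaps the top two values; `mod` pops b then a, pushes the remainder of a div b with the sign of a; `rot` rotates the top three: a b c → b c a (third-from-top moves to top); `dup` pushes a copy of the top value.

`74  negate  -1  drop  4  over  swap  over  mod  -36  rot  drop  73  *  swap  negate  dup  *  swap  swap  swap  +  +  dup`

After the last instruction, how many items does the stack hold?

74     : 74
negate : -74
-1     : -74 -1
drop   : -74
4      : -74 4
over   : -74 4 -74
swap   : -74 -74 4
over   : -74 -74 4 -74
mod    : -74 -74 4
-36    : -74 -74 4 -36
rot    : -74 4 -36 -74
drop   : -74 4 -36
73     : -74 4 -36 73
*      : -74 4 -2628
swap   : -74 -2628 4
negate : -74 -2628 -4
dup    : -74 -2628 -4 -4
*      : -74 -2628 16
swap   : -74 16 -2628
swap   : -74 -2628 16
swap   : -74 16 -2628
+      : -74 -2612
+      : -2686
dup    : -2686 -2686

2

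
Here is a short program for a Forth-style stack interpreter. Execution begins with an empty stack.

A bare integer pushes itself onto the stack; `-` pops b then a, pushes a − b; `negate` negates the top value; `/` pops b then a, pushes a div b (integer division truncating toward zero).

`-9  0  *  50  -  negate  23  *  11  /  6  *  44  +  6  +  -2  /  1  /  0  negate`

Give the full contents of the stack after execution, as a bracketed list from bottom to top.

-9     : -9
0      : -9 0
*      : 0
50     : 0 50
-      : -50
negate : 50
23     : 50 23
*      : 1150
11     : 1150 11
/      : 104
6      : 104 6
*      : 624
44     : 624 44
+      : 668
6      : 668 6
+      : 674
-2     : 674 -2
/      : -337
1      : -337 1
/      : -337
0      : -337 0
negate : -337 0

[-337, 0]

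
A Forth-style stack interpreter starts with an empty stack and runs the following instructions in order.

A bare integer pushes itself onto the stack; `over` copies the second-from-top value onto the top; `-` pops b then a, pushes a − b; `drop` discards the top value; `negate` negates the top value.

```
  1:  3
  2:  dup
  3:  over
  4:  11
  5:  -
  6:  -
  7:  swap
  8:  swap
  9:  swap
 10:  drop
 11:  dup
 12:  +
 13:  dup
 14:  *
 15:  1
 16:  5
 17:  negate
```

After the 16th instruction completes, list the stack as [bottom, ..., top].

3    : 3
dup  : 3 3
over : 3 3 3
11   : 3 3 3 11
-    : 3 3 -8
-    : 3 11
swap : 11 3
swap : 3 11
swap : 11 3
drop : 11
dup  : 11 11
+    : 22
dup  : 22 22
*    : 484
1    : 484 1
5    : 484 1 5

[484, 1, 5]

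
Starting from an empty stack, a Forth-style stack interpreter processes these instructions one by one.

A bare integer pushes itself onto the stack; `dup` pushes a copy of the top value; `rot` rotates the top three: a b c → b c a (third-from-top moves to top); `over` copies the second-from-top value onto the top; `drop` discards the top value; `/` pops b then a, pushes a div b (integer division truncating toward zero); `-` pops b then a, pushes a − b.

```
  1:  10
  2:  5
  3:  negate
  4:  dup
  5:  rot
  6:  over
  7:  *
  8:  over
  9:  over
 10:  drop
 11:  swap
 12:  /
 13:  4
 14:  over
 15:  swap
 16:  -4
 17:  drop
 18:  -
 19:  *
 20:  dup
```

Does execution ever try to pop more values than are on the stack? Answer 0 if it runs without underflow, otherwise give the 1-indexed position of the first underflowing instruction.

10      10
5       10 5
negate  10 -5
dup     10 -5 -5
rot     -5 -5 10
over    -5 -5 10 -5
*       -5 -5 -50
over    -5 -5 -50 -5
over    -5 -5 -50 -5 -50
drop    -5 -5 -50 -5
swap    -5 -5 -5 -50
/       -5 -5 0
4       -5 -5 0 4
over    -5 -5 0 4 0
swap    -5 -5 0 0 4
-4      -5 -5 0 0 4 -4
drop    -5 -5 0 0 4
-       -5 -5 0 -4
*       -5 -5 0
dup     -5 -5 0 0

0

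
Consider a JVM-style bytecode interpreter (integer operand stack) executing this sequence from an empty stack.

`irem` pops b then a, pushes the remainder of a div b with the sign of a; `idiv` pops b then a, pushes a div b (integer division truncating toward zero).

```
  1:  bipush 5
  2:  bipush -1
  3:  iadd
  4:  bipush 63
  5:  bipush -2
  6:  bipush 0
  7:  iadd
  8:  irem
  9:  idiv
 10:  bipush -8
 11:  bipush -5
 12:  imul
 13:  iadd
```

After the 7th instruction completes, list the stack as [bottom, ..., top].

bipush 5  -> [5]
bipush -1 -> [5, -1]
iadd      -> [4]
bipush 63 -> [4, 63]
bipush -2 -> [4, 63, -2]
bipush 0  -> [4, 63, -2, 0]
iadd      -> [4, 63, -2]

[4, 63, -2]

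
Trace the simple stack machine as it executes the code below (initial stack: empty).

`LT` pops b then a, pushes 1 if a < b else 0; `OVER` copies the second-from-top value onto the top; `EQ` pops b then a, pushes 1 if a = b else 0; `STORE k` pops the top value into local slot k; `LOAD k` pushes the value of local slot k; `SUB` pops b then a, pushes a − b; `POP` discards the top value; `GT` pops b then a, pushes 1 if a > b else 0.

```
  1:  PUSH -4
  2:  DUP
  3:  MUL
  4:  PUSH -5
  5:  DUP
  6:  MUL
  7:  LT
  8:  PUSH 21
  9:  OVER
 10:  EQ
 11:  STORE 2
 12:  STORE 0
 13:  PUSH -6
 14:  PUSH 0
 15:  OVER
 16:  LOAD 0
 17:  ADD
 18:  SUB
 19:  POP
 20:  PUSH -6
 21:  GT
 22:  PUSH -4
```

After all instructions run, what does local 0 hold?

PUSH -4  -4
DUP      -4 -4
MUL      16
PUSH -5  16 -5
DUP      16 -5 -5
MUL      16 25
LT       1
PUSH 21  1 21
OVER     1 21 1
EQ       1 0
STORE 2  1
STORE 0  (empty)
PUSH -6  -6
PUSH 0   -6 0
OVER     -6 0 -6
LOAD 0   -6 0 -6 1
ADD      -6 0 -5
SUB      -6 5
POP      -6
PUSH -6  -6 -6
GT       0
PUSH -4  0 -4

1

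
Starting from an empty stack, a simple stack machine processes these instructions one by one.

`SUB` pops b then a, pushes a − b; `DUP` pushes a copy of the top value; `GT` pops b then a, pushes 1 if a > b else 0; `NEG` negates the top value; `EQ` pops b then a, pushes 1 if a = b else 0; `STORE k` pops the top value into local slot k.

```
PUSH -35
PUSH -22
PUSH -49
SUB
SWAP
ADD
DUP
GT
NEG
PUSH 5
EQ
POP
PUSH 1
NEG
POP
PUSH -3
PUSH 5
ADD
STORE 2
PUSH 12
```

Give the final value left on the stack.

PUSH -35 → -35
PUSH -22 → -35 -22
PUSH -49 → -35 -22 -49
SUB      → -35 27
SWAP     → 27 -35
ADD      → -8
DUP      → -8 -8
GT       → 0
NEG      → 0
PUSH 5   → 0 5
EQ       → 0
POP      → (empty)
PUSH 1   → 1
NEG      → -1
POP      → (empty)
PUSH -3  → -3
PUSH 5   → -3 5
ADD      → 2
STORE 2  → (empty)
PUSH 12  → 12

12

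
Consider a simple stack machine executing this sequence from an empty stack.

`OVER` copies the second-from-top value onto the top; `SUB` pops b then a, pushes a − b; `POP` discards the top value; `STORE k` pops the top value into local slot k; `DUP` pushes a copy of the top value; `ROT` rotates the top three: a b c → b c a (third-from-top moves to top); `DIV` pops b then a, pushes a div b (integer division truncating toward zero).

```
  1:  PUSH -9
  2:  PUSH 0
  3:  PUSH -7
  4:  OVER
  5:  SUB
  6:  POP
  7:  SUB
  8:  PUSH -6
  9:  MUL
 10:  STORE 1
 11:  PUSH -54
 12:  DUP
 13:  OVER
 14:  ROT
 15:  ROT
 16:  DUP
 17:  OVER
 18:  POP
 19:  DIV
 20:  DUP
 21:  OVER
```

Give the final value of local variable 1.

PUSH -9  : [-9]
PUSH 0   : [-9, 0]
PUSH -7  : [-9, 0, -7]
OVER     : [-9, 0, -7, 0]
SUB      : [-9, 0, -7]
POP      : [-9, 0]
SUB      : [-9]
PUSH -6  : [-9, -6]
MUL      : [54]
STORE 1  : []
PUSH -54 : [-54]
DUP      : [-54, -54]
OVER     : [-54, -54, -54]
ROT      : [-54, -54, -54]
ROT      : [-54, -54, -54]
DUP      : [-54, -54, -54, -54]
OVER     : [-54, -54, -54, -54, -54]
POP      : [-54, -54, -54, -54]
DIV      : [-54, -54, 1]
DUP      : [-54, -54, 1, 1]
OVER     : [-54, -54, 1, 1, 1]

54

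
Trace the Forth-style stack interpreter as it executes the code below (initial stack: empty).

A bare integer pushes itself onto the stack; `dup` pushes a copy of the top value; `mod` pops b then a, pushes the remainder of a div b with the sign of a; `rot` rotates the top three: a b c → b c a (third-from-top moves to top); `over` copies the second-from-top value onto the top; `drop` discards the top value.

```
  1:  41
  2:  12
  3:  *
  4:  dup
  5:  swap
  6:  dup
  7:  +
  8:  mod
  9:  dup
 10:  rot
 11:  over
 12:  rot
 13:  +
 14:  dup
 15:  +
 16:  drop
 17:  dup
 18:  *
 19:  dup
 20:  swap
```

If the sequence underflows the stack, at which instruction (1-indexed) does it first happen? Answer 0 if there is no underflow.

41   : [41]
12   : [41, 12]
*    : [492]
dup  : [492, 492]
swap : [492, 492]
dup  : [492, 492, 492]
+    : [492, 984]
mod  : [492]
dup  : [492, 492]
rot  — needs 3 operands, stack has 2 → underflow

10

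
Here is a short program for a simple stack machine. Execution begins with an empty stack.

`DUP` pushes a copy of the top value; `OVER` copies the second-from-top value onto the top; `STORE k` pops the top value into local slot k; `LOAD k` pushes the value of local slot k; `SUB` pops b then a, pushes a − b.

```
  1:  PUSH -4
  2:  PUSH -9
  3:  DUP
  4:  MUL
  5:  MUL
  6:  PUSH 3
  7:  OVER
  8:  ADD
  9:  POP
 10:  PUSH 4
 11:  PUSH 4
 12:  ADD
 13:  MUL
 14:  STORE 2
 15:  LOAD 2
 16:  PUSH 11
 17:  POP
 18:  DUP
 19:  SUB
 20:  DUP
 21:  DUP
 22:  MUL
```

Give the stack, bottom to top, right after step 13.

PUSH -4  [-4]
PUSH -9  [-4, -9]
DUP      [-4, -9, -9]
MUL      [-4, 81]
MUL      [-324]
PUSH 3   [-324, 3]
OVER     [-324, 3, -324]
ADD      [-324, -321]
POP      [-324]
PUSH 4   [-324, 4]
PUSH 4   [-324, 4, 4]
ADD      [-324, 8]
MUL      [-2592]

[-2592]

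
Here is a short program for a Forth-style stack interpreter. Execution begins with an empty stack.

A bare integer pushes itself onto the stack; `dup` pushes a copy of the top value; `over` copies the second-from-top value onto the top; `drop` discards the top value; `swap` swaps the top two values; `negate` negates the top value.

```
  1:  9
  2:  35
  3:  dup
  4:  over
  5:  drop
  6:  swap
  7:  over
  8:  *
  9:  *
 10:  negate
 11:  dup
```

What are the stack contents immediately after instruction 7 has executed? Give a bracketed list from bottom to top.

[9, 35, 35, 35]

9     9
35    9 35
dup   9 35 35
over  9 35 35 35
drop  9 35 35
swap  9 35 35
over  9 35 35 35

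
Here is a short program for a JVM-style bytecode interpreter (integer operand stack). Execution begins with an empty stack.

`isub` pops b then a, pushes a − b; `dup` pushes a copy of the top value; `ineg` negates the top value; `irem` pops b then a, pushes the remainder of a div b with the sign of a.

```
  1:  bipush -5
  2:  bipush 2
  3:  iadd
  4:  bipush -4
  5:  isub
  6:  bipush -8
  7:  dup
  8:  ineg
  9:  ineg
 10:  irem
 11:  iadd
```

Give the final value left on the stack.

bipush -5 → -5
bipush 2  → -5 2
iadd      → -3
bipush -4 → -3 -4
isub      → 1
bipush -8 → 1 -8
dup       → 1 -8 -8
ineg      → 1 -8 8
ineg      → 1 -8 -8
irem      → 1 0
iadd      → 1

1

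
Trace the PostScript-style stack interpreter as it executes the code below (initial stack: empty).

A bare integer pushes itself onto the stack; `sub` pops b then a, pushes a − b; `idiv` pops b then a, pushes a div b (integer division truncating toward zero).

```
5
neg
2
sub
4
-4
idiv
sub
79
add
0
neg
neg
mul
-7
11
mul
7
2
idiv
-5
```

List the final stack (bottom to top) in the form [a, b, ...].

5    → [5]
neg  → [-5]
2    → [-5, 2]
sub  → [-7]
4    → [-7, 4]
-4   → [-7, 4, -4]
idiv → [-7, -1]
sub  → [-6]
79   → [-6, 79]
add  → [73]
0    → [73, 0]
neg  → [73, 0]
neg  → [73, 0]
mul  → [0]
-7   → [0, -7]
11   → [0, -7, 11]
mul  → [0, -77]
7    → [0, -77, 7]
2    → [0, -77, 7, 2]
idiv → [0, -77, 3]
-5   → [0, -77, 3, -5]

[0, -77, 3, -5]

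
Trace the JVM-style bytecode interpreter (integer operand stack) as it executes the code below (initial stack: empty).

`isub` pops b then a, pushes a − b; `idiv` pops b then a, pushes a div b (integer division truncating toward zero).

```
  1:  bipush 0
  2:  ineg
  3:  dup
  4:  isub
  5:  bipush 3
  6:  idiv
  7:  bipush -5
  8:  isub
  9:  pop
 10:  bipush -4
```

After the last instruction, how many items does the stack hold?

1

bipush 0   [0]
ineg       [0]
dup        [0, 0]
isub       [0]
bipush 3   [0, 3]
idiv       [0]
bipush -5  [0, -5]
isub       [5]
pop        []
bipush -4  [-4]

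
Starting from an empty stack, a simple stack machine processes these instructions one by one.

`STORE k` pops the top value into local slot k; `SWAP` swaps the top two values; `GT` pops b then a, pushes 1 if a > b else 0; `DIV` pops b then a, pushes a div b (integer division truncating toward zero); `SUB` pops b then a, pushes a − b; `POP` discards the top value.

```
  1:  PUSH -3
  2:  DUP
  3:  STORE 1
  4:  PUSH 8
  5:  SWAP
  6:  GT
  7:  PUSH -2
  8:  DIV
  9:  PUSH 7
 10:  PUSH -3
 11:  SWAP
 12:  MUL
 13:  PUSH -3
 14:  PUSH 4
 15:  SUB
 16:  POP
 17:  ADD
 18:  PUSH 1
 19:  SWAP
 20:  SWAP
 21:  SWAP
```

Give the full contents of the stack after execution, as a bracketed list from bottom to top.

[1, -21]

PUSH -3  [-3]
DUP      [-3, -3]
STORE 1  [-3]
PUSH 8   [-3, 8]
SWAP     [8, -3]
GT       [1]
PUSH -2  [1, -2]
DIV      [0]
PUSH 7   [0, 7]
PUSH -3  [0, 7, -3]
SWAP     [0, -3, 7]
MUL      [0, -21]
PUSH -3  [0, -21, -3]
PUSH 4   [0, -21, -3, 4]
SUB      [0, -21, -7]
POP      [0, -21]
ADD      [-21]
PUSH 1   [-21, 1]
SWAP     [1, -21]
SWAP     [-21, 1]
SWAP     [1, -21]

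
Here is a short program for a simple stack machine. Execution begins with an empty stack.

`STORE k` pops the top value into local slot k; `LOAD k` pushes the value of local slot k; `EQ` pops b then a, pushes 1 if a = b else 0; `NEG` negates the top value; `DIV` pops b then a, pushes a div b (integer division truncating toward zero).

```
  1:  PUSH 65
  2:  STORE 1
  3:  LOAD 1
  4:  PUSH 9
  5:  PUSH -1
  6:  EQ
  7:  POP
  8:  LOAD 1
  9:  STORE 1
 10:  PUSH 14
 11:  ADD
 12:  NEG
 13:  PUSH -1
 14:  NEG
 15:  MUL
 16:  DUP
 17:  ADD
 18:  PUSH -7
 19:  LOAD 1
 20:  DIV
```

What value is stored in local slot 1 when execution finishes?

PUSH 65 : 65
STORE 1 : (empty)
LOAD 1  : 65
PUSH 9  : 65 9
PUSH -1 : 65 9 -1
EQ      : 65 0
POP     : 65
LOAD 1  : 65 65
STORE 1 : 65
PUSH 14 : 65 14
ADD     : 79
NEG     : -79
PUSH -1 : -79 -1
NEG     : -79 1
MUL     : -79
DUP     : -79 -79
ADD     : -158
PUSH -7 : -158 -7
LOAD 1  : -158 -7 65
DIV     : -158 0

65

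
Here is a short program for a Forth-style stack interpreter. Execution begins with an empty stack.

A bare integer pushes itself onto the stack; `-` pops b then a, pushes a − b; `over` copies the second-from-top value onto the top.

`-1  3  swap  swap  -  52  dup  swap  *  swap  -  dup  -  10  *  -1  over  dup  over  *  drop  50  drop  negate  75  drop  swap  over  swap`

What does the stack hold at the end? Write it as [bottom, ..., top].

-1     -> [-1]
3      -> [-1, 3]
swap   -> [3, -1]
swap   -> [-1, 3]
-      -> [-4]
52     -> [-4, 52]
dup    -> [-4, 52, 52]
swap   -> [-4, 52, 52]
*      -> [-4, 2704]
swap   -> [2704, -4]
-      -> [2708]
dup    -> [2708, 2708]
-      -> [0]
10     -> [0, 10]
*      -> [0]
-1     -> [0, -1]
over   -> [0, -1, 0]
dup    -> [0, -1, 0, 0]
over   -> [0, -1, 0, 0, 0]
*      -> [0, -1, 0, 0]
drop   -> [0, -1, 0]
50     -> [0, -1, 0, 50]
drop   -> [0, -1, 0]
negate -> [0, -1, 0]
75     -> [0, -1, 0, 75]
drop   -> [0, -1, 0]
swap   -> [0, 0, -1]
over   -> [0, 0, -1, 0]
swap   -> [0, 0, 0, -1]

[0, 0, 0, -1]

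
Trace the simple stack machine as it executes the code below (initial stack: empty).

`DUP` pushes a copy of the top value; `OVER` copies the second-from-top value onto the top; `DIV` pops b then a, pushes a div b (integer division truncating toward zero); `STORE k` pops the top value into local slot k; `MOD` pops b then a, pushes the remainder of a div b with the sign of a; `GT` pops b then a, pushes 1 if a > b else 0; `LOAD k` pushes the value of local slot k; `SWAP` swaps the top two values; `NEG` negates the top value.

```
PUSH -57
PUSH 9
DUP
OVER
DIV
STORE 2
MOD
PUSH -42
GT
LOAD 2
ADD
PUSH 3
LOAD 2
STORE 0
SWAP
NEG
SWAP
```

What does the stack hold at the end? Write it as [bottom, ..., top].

[-2, 3]

PUSH -57 -> [-57]
PUSH 9   -> [-57, 9]
DUP      -> [-57, 9, 9]
OVER     -> [-57, 9, 9, 9]
DIV      -> [-57, 9, 1]
STORE 2  -> [-57, 9]
MOD      -> [-3]
PUSH -42 -> [-3, -42]
GT       -> [1]
LOAD 2   -> [1, 1]
ADD      -> [2]
PUSH 3   -> [2, 3]
LOAD 2   -> [2, 3, 1]
STORE 0  -> [2, 3]
SWAP     -> [3, 2]
NEG      -> [3, -2]
SWAP     -> [-2, 3]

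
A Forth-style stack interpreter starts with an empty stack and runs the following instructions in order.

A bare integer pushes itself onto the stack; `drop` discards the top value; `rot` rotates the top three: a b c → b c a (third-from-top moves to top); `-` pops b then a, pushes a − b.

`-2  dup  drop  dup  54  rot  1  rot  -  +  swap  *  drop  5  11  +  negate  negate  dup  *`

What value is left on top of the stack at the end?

256

-2     : [-2]
dup    : [-2, -2]
drop   : [-2]
dup    : [-2, -2]
54     : [-2, -2, 54]
rot    : [-2, 54, -2]
1      : [-2, 54, -2, 1]
rot    : [-2, -2, 1, 54]
-      : [-2, -2, -53]
+      : [-2, -55]
swap   : [-55, -2]
*      : [110]
drop   : []
5      : [5]
11     : [5, 11]
+      : [16]
negate : [-16]
negate : [16]
dup    : [16, 16]
*      : [256]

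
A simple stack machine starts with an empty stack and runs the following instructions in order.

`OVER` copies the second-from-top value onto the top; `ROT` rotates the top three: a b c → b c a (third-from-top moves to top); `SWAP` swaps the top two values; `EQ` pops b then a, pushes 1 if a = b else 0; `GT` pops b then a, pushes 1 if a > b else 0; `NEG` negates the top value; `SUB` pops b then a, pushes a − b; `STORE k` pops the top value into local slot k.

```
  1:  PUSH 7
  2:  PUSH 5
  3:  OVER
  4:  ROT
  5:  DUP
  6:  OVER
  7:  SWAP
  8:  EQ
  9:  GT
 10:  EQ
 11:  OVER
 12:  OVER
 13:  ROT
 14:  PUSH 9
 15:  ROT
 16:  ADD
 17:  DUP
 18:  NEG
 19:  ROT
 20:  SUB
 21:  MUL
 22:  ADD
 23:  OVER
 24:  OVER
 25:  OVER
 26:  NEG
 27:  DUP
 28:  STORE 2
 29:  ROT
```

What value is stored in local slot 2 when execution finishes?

-5

PUSH 7  : 7
PUSH 5  : 7 5
OVER    : 7 5 7
ROT     : 5 7 7
DUP     : 5 7 7 7
OVER    : 5 7 7 7 7
SWAP    : 5 7 7 7 7
EQ      : 5 7 7 1
GT      : 5 7 1
EQ      : 5 0
OVER    : 5 0 5
OVER    : 5 0 5 0
ROT     : 5 5 0 0
PUSH 9  : 5 5 0 0 9
ROT     : 5 5 0 9 0
ADD     : 5 5 0 9
DUP     : 5 5 0 9 9
NEG     : 5 5 0 9 -9
ROT     : 5 5 9 -9 0
SUB     : 5 5 9 -9
MUL     : 5 5 -81
ADD     : 5 -76
OVER    : 5 -76 5
OVER    : 5 -76 5 -76
OVER    : 5 -76 5 -76 5
NEG     : 5 -76 5 -76 -5
DUP     : 5 -76 5 -76 -5 -5
STORE 2 : 5 -76 5 -76 -5
ROT     : 5 -76 -76 -5 5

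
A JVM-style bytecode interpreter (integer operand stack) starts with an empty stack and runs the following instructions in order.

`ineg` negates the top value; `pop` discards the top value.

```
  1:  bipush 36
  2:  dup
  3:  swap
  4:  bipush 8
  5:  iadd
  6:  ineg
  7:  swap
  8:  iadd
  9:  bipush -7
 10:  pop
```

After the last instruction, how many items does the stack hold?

bipush 36 -> [36]
dup       -> [36, 36]
swap      -> [36, 36]
bipush 8  -> [36, 36, 8]
iadd      -> [36, 44]
ineg      -> [36, -44]
swap      -> [-44, 36]
iadd      -> [-8]
bipush -7 -> [-8, -7]
pop       -> [-8]

1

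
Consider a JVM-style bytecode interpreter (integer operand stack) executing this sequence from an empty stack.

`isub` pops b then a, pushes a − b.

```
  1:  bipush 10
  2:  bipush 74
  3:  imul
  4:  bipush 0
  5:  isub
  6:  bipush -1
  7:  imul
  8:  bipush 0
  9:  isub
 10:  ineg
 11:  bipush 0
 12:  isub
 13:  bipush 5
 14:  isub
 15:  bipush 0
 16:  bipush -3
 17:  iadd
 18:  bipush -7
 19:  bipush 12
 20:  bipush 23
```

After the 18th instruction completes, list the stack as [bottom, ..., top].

bipush 10 -> [10]
bipush 74 -> [10, 74]
imul      -> [740]
bipush 0  -> [740, 0]
isub      -> [740]
bipush -1 -> [740, -1]
imul      -> [-740]
bipush 0  -> [-740, 0]
isub      -> [-740]
ineg      -> [740]
bipush 0  -> [740, 0]
isub      -> [740]
bipush 5  -> [740, 5]
isub      -> [735]
bipush 0  -> [735, 0]
bipush -3 -> [735, 0, -3]
iadd      -> [735, -3]
bipush -7 -> [735, -3, -7]

[735, -3, -7]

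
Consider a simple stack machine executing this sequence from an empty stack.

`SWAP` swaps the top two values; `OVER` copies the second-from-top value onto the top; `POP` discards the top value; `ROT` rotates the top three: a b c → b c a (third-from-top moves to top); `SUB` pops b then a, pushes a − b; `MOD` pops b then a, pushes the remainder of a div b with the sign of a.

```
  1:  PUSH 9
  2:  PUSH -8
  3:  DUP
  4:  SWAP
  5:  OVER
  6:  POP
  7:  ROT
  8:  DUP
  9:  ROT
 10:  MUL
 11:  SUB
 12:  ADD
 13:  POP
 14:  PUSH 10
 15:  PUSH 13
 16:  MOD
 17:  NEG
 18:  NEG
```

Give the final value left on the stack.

PUSH 9  -> 9
PUSH -8 -> 9 -8
DUP     -> 9 -8 -8
SWAP    -> 9 -8 -8
OVER    -> 9 -8 -8 -8
POP     -> 9 -8 -8
ROT     -> -8 -8 9
DUP     -> -8 -8 9 9
ROT     -> -8 9 9 -8
MUL     -> -8 9 -72
SUB     -> -8 81
ADD     -> 73
POP     -> (empty)
PUSH 10 -> 10
PUSH 13 -> 10 13
MOD     -> 10
NEG     -> -10
NEG     -> 10

10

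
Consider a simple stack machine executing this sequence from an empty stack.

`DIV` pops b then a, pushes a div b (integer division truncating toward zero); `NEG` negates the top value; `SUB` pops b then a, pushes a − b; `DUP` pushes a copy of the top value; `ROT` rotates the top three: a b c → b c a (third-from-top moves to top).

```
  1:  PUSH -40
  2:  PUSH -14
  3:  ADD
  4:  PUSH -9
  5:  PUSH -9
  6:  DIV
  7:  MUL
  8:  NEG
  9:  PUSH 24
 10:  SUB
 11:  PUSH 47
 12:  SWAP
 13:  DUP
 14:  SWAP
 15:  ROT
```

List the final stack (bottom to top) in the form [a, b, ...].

[30, 30, 47]

PUSH -40  -40
PUSH -14  -40 -14
ADD       -54
PUSH -9   -54 -9
PUSH -9   -54 -9 -9
DIV       -54 1
MUL       -54
NEG       54
PUSH 24   54 24
SUB       30
PUSH 47   30 47
SWAP      47 30
DUP       47 30 30
SWAP      47 30 30
ROT       30 30 47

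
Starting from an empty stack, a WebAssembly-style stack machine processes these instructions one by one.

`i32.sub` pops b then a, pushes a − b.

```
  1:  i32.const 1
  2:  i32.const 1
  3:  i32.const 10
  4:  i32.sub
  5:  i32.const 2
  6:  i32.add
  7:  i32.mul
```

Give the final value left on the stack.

-7

i32.const 1  → [1]
i32.const 1  → [1, 1]
i32.const 10 → [1, 1, 10]
i32.sub      → [1, -9]
i32.const 2  → [1, -9, 2]
i32.add      → [1, -7]
i32.mul      → [-7]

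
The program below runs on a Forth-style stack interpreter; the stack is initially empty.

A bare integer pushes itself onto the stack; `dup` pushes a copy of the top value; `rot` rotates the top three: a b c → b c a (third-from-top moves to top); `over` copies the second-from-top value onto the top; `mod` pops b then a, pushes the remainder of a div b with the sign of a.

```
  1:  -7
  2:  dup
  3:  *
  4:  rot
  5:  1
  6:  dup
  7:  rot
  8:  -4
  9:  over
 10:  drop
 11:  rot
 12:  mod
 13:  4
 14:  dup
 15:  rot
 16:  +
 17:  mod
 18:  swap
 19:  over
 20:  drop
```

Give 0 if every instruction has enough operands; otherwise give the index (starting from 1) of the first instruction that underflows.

-7  : -7
dup : -7 -7
*   : 49
rot  — needs 3 operands, stack has 1 → underflow

4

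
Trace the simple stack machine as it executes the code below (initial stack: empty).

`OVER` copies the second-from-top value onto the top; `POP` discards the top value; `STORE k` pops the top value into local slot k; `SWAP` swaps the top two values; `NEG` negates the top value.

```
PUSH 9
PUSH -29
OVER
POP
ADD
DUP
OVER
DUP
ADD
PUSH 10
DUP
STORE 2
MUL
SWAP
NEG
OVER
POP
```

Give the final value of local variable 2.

PUSH 9    [9]
PUSH -29  [9, -29]
OVER      [9, -29, 9]
POP       [9, -29]
ADD       [-20]
DUP       [-20, -20]
OVER      [-20, -20, -20]
DUP       [-20, -20, -20, -20]
ADD       [-20, -20, -40]
PUSH 10   [-20, -20, -40, 10]
DUP       [-20, -20, -40, 10, 10]
STORE 2   [-20, -20, -40, 10]
MUL       [-20, -20, -400]
SWAP      [-20, -400, -20]
NEG       [-20, -400, 20]
OVER      [-20, -400, 20, -400]
POP       [-20, -400, 20]

10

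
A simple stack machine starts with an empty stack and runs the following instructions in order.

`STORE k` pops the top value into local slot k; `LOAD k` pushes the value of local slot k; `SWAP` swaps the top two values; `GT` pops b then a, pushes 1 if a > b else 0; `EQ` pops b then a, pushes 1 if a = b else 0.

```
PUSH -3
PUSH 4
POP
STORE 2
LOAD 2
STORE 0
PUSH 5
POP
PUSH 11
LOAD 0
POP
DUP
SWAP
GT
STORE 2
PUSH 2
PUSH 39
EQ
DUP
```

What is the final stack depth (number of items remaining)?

PUSH -3 : [-3]
PUSH 4  : [-3, 4]
POP     : [-3]
STORE 2 : []
LOAD 2  : [-3]
STORE 0 : []
PUSH 5  : [5]
POP     : []
PUSH 11 : [11]
LOAD 0  : [11, -3]
POP     : [11]
DUP     : [11, 11]
SWAP    : [11, 11]
GT      : [0]
STORE 2 : []
PUSH 2  : [2]
PUSH 39 : [2, 39]
EQ      : [0]
DUP     : [0, 0]

2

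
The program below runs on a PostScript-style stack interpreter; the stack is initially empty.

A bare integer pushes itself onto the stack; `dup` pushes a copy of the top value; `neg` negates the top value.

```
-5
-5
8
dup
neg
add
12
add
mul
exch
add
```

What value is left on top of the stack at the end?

-5   → -5
-5   → -5 -5
8    → -5 -5 8
dup  → -5 -5 8 8
neg  → -5 -5 8 -8
add  → -5 -5 0
12   → -5 -5 0 12
add  → -5 -5 12
mul  → -5 -60
exch → -60 -5
add  → -65

-65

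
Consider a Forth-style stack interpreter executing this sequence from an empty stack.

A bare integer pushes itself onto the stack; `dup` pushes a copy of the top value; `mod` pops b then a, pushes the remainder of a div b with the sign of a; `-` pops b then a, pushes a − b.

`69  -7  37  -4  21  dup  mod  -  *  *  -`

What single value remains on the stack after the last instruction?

69  → [69]
-7  → [69, -7]
37  → [69, -7, 37]
-4  → [69, -7, 37, -4]
21  → [69, -7, 37, -4, 21]
dup → [69, -7, 37, -4, 21, 21]
mod → [69, -7, 37, -4, 0]
-   → [69, -7, 37, -4]
*   → [69, -7, -148]
*   → [69, 1036]
-   → [-967]

-967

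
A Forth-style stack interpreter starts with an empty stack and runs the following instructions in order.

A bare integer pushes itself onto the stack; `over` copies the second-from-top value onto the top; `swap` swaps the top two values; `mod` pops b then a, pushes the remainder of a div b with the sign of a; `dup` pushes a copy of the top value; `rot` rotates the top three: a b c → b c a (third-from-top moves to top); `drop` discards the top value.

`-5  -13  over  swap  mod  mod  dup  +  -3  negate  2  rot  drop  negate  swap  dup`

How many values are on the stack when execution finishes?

3

-5     -> -5
-13    -> -5 -13
over   -> -5 -13 -5
swap   -> -5 -5 -13
mod    -> -5 -5
mod    -> 0
dup    -> 0 0
+      -> 0
-3     -> 0 -3
negate -> 0 3
2      -> 0 3 2
rot    -> 3 2 0
drop   -> 3 2
negate -> 3 -2
swap   -> -2 3
dup    -> -2 3 3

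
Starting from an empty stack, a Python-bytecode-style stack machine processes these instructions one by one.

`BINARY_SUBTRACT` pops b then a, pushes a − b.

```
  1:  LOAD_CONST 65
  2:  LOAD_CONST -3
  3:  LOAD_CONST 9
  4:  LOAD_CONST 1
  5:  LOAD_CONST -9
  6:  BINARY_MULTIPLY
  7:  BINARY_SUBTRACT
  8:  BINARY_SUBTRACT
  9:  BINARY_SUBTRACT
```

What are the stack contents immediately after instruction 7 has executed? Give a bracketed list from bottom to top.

[65, -3, 18]

LOAD_CONST 65   → [65]
LOAD_CONST -3   → [65, -3]
LOAD_CONST 9    → [65, -3, 9]
LOAD_CONST 1    → [65, -3, 9, 1]
LOAD_CONST -9   → [65, -3, 9, 1, -9]
BINARY_MULTIPLY → [65, -3, 9, -9]
BINARY_SUBTRACT → [65, -3, 18]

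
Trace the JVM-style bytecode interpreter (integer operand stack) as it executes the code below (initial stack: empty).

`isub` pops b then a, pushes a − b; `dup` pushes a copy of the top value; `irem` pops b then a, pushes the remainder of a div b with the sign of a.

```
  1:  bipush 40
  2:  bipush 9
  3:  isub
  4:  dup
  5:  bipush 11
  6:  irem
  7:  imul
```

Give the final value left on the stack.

bipush 40 -> 40
bipush 9  -> 40 9
isub      -> 31
dup       -> 31 31
bipush 11 -> 31 31 11
irem      -> 31 9
imul      -> 279

279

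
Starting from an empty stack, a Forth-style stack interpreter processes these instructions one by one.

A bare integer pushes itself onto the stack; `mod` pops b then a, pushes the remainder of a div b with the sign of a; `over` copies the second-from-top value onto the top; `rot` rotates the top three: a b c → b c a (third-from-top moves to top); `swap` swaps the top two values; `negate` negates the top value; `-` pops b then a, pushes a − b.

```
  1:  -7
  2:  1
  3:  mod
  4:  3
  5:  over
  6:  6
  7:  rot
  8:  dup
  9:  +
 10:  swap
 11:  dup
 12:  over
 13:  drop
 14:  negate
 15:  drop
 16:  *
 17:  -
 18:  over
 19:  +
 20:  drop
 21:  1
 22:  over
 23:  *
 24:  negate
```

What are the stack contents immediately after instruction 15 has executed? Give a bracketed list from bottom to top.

[0, 0, 6, 6]

-7     : [-7]
1      : [-7, 1]
mod    : [0]
3      : [0, 3]
over   : [0, 3, 0]
6      : [0, 3, 0, 6]
rot    : [0, 0, 6, 3]
dup    : [0, 0, 6, 3, 3]
+      : [0, 0, 6, 6]
swap   : [0, 0, 6, 6]
dup    : [0, 0, 6, 6, 6]
over   : [0, 0, 6, 6, 6, 6]
drop   : [0, 0, 6, 6, 6]
negate : [0, 0, 6, 6, -6]
drop   : [0, 0, 6, 6]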